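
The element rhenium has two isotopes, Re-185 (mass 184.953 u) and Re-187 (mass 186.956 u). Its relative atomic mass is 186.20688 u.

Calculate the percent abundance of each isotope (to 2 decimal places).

Re-185: 37.40%, Re-187: 62.60%

Let x be the fractional abundance of Re-185; then Re-187 has abundance 1 − x.
184.953·x + 186.956·(1 − x) = 186.20688
(184.953 − 186.956)·x = 186.20688 − 186.956
x = -0.74912 / -2.003 = 0.37400 → 37.40% Re-185, 62.60% Re-187.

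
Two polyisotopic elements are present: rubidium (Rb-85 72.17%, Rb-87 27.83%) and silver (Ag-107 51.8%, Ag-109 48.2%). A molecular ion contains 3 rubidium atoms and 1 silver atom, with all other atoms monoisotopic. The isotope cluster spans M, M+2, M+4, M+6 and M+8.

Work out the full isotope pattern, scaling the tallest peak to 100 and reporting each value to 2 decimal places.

Rubidium pattern (n=3): 0.37589809 : 0.43485841 : 0.16768892 : 0.02155458
Silver pattern (n=1): 0.5180 : 0.4820
Convolve the two distributions (both contribute in 2-u steps):
  M: 0.37589809×0.5180 = 0.194715
  M+2: 0.37589809×0.4820 + 0.43485841×0.5180 = 0.406440
  M+4: 0.43485841×0.4820 + 0.16768892×0.5180 = 0.296465
  M+6: 0.16768892×0.4820 + 0.02155458×0.5180 = 0.091991
  M+8: 0.02155458×0.4820 = 0.010389
Scale to base peak (0.406440) = 100: 47.91 : 100.00 : 72.94 : 22.63 : 2.56

47.91 : 100.00 : 72.94 : 22.63 : 2.56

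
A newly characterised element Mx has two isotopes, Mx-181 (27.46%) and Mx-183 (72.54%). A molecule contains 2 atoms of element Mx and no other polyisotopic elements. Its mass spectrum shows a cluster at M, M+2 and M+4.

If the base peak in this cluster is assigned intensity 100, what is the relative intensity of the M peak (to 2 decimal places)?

14.33

(0.2746 + 0.7254)^2 gives M 0.0754, M+2 0.3984, M+4 0.5262; the largest is M+4.
P(M+4) = C(2,2) × 0.2746^0 × 0.7254^2 = 1 × 1.0000 × 0.52620516 = 0.526205 (base)
P(M) = C(2,0) × 0.2746^2 × 0.7254^0 = 1 × 0.07540516 × 1.0000 = 0.075405
Relative intensity = 0.075405 / 0.526205 × 100 = 14.33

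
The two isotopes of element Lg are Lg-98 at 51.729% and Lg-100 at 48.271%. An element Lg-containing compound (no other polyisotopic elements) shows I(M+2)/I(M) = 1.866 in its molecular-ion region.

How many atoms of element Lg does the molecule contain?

With n Lg atoms, P(M+2)/P(M) = C(n,1)·p^(n−1)q / p^n = n·q/p = n · 0.48271/0.51729.
n = 1.866 × 0.51729/0.48271 = 2.00 ≈ 2

2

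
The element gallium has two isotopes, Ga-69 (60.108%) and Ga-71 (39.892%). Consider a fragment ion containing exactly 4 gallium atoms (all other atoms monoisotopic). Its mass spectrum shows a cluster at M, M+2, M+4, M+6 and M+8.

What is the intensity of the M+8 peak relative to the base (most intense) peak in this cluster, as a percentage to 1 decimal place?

(0.60108 + 0.39892)^4 gives M 0.1305, M+2 0.3465, M+4 0.3450, M+6 0.1526, M+8 0.0253; the largest is M+2.
P(M+2) = C(4,1) × 0.60108^3 × 0.39892^1 = 4 × 0.2171685 × 0.39892 = 0.346531 (base)
P(M+8) = C(4,4) × 0.60108^0 × 0.39892^4 = 1 × 1.0000 × 0.02532464 = 0.025325
Relative intensity = 0.025325 / 0.346531 × 100 = 7.3

7.3%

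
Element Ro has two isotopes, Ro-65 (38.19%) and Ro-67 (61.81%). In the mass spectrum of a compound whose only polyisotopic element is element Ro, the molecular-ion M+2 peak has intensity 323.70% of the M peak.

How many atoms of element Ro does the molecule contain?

For n independent Ro atoms, I(M+2)/I(M) = n · (abundance Ro-67) / (abundance Ro-65) = n · 0.6181/0.3819.
n = 3.2370 × 0.3819/0.6181 = 2.00 ≈ 2

2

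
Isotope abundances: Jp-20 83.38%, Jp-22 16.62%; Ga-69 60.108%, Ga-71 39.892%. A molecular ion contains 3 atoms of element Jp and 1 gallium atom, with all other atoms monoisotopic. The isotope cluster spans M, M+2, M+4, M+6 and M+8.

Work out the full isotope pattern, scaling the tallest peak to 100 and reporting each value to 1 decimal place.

Element Jp pattern (n=3): 0.57967647 : 0.34663791 : 0.06909477 : 0.00459085
Gallium pattern (n=1): 0.60108 : 0.39892
Convolve the two distributions (both contribute in 2-u steps):
  M: 0.57967647×0.60108 = 0.348432
  M+2: 0.57967647×0.39892 + 0.34663791×0.60108 = 0.439602
  M+4: 0.34663791×0.39892 + 0.06909477×0.60108 = 0.179812
  M+6: 0.06909477×0.39892 + 0.00459085×0.60108 = 0.030323
  M+8: 0.00459085×0.39892 = 0.001831
Scale to base peak (0.439602) = 100: 79.3 : 100.0 : 40.9 : 6.9 : 0.4

79.3 : 100.0 : 40.9 : 6.9 : 0.4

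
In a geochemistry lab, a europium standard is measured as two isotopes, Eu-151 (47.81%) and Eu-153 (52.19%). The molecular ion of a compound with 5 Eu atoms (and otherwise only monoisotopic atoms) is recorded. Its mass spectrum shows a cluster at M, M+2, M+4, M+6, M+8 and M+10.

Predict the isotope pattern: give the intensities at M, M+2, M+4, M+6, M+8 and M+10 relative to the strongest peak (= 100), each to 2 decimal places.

7.69 : 41.96 : 91.61 : 100.00 : 54.58 : 11.92

Expanding (0.4781 + 0.5219)^5:
P(M) = 0.4781^5 = 0.024980
P(M+2) = 5 × 0.4781^4 × 0.5219^1 = 0.136343
P(M+4) = 10 × 0.4781^3 × 0.5219^2 = 0.297667
P(M+6) = 10 × 0.4781^2 × 0.5219^3 = 0.324937
P(M+8) = 5 × 0.4781^1 × 0.5219^4 = 0.177353
P(M+10) = 0.5219^5 = 0.038720
The M+6 peak is largest (0.324937); scaling to 100 gives 7.69 : 41.96 : 91.61 : 100.00 : 54.58 : 11.92.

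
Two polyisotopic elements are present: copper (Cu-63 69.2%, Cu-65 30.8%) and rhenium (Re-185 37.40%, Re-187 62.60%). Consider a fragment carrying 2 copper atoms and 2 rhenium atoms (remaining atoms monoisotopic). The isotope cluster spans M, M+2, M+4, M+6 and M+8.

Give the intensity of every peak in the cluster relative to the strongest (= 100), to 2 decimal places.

16.72 : 70.87 : 100.00 : 52.80 : 9.28

Copper pattern (n=2): 0.478864 : 0.426272 : 0.094864
Rhenium pattern (n=2): 0.139876 : 0.468248 : 0.391876
Convolve the two distributions (both contribute in 2-u steps):
  M: 0.478864×0.139876 = 0.066982
  M+2: 0.478864×0.468248 + 0.426272×0.139876 = 0.283852
  M+4: 0.478864×0.391876 + 0.426272×0.468248 + 0.094864×0.139876 = 0.400526
  M+6: 0.426272×0.391876 + 0.094864×0.468248 = 0.211466
  M+8: 0.094864×0.391876 = 0.037175
Scale to base peak (0.400526) = 100: 16.72 : 70.87 : 100.00 : 52.80 : 9.28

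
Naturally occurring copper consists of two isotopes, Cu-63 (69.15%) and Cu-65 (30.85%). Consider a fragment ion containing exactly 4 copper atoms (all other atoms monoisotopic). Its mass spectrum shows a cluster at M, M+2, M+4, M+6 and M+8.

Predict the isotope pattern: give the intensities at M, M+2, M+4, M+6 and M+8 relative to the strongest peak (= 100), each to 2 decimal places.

Each Cu atom is independently Cu-63 (p = 0.6915) or Cu-65 (q = 0.3085); the cluster is the binomial expansion (p + q)^4.
P(M) = 0.6915^4 = 0.228649
P(M+2) = 4 × 0.6915^3 × 0.3085^1 = 0.408030
P(M+4) = 6 × 0.6915^2 × 0.3085^2 = 0.273052
P(M+6) = 4 × 0.6915^1 × 0.3085^3 = 0.081212
P(M+8) = 0.3085^4 = 0.009058
The M+2 peak is largest (0.408030); scaling to 100 gives 56.04 : 100.00 : 66.92 : 19.90 : 2.22.

56.04 : 100.00 : 66.92 : 19.90 : 2.22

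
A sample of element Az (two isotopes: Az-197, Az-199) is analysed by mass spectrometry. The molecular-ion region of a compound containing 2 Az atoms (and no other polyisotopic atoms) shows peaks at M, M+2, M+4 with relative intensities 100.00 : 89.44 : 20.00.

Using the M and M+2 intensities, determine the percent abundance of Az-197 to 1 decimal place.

69.1%

Write p for the Az-197 fraction. I(M+2)/I(M) = [C(2,1)·p^1·(1−p)] / p^2 = 2·(1−p)/p = 89.44/100.00 = 0.8944
(1−p)/p = 0.8944/2 = 0.4472  ⇒  p = 1/(1 + 0.4472) = 0.6910
Az-197: 69.1%, Az-199: 30.9%.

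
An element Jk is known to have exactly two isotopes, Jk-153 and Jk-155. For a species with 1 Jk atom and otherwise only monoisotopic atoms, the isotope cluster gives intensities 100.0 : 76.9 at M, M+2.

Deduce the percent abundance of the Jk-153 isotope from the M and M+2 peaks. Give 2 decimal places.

56.53%

Let p = fractional abundance of Jk-153. I(M+2)/I(M) = [C(1,1)·p^0·(1−p)] / p^1 = 1·(1−p)/p = 76.9/100.0 = 0.7690
(1−p)/p = 0.7690/1 = 0.7690  ⇒  p = 1/(1 + 0.7690) = 0.5653
Jk-153: 56.53%, Jk-155: 43.47%.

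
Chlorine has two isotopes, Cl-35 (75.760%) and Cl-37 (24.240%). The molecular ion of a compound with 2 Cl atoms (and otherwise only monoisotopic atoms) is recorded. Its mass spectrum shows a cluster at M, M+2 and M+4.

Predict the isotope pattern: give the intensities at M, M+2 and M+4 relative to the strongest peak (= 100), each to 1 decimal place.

The 2 Cl atoms are independent, so intensities follow the terms of (0.75760 + 0.24240)^2.
P(M) = 0.75760^2 = 0.573958
P(M+2) = 2 × 0.75760^1 × 0.24240^1 = 0.367284
P(M+4) = 0.24240^2 = 0.058758
The M peak is largest (0.573958); scaling to 100 gives 100.0 : 64.0 : 10.2.

100.0 : 64.0 : 10.2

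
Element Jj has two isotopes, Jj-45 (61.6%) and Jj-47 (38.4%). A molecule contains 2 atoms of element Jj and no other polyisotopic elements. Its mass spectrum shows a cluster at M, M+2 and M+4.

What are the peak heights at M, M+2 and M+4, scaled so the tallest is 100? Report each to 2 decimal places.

80.21 : 100.00 : 31.17

Each Jj atom is independently Jj-45 (p = 0.616) or Jj-47 (q = 0.384); the cluster is the binomial expansion (p + q)^2.
P(M) = 0.616^2 = 0.379456
P(M+2) = 2 × 0.616^1 × 0.384^1 = 0.473088
P(M+4) = 0.384^2 = 0.147456
The M+2 peak is largest (0.473088); scaling to 100 gives 80.21 : 100.00 : 31.17.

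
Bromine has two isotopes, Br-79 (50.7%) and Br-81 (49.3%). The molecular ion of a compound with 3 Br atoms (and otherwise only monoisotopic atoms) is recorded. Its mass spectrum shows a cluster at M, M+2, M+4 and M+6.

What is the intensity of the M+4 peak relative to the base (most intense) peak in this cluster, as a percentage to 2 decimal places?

(0.507 + 0.493)^3 gives M 0.1303, M+2 0.3802, M+4 0.3697, M+6 0.1198; the largest is M+2.
P(M+2) = C(3,1) × 0.507^2 × 0.493^1 = 3 × 0.257049 × 0.4930 = 0.380175 (base)
P(M+4) = C(3,2) × 0.507^1 × 0.493^2 = 3 × 0.5070 × 0.243049 = 0.369678
Relative intensity = 0.369678 / 0.380175 × 100 = 97.24

97.24%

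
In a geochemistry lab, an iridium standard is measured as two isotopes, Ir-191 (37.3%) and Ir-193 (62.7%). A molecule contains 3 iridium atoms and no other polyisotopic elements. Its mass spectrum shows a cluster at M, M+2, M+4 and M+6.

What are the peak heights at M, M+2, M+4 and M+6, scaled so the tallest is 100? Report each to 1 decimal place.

11.8 : 59.5 : 100.0 : 56.0

Expanding (0.373 + 0.627)^3:
P(M) = 0.373^3 = 0.051895
P(M+2) = 3 × 0.373^2 × 0.627^1 = 0.261702
P(M+4) = 3 × 0.373^1 × 0.627^2 = 0.439911
P(M+6) = 0.627^3 = 0.246492
The M+4 peak is largest (0.439911); scaling to 100 gives 11.8 : 59.5 : 100.0 : 56.0.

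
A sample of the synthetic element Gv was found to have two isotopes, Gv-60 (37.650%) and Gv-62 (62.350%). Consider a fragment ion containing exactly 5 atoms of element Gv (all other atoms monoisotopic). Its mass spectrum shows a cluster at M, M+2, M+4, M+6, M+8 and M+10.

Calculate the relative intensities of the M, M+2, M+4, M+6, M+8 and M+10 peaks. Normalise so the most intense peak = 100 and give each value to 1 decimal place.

Each Gv atom is independently Gv-60 (p = 0.37650) or Gv-62 (q = 0.62350); the cluster is the binomial expansion (p + q)^5.
P(M) = 0.37650^5 = 0.007565
P(M+2) = 5 × 0.37650^4 × 0.62350^1 = 0.062642
P(M+4) = 10 × 0.37650^3 × 0.62350^2 = 0.207476
P(M+6) = 10 × 0.37650^2 × 0.62350^3 = 0.343589
P(M+8) = 5 × 0.37650^1 × 0.62350^4 = 0.284499
P(M+10) = 0.62350^5 = 0.094229
The M+6 peak is largest (0.343589); scaling to 100 gives 2.2 : 18.2 : 60.4 : 100.0 : 82.8 : 27.4.

2.2 : 18.2 : 60.4 : 100.0 : 82.8 : 27.4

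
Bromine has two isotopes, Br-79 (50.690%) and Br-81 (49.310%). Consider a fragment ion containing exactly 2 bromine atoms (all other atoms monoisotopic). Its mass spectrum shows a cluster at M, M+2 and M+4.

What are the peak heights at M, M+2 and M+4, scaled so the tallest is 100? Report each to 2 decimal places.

51.40 : 100.00 : 48.64

Each Br atom is independently Br-79 (p = 0.50690) or Br-81 (q = 0.49310); the cluster is the binomial expansion (p + q)^2.
P(M) = 0.50690^2 = 0.256948
P(M+2) = 2 × 0.50690^1 × 0.49310^1 = 0.499905
P(M+4) = 0.49310^2 = 0.243148
The M+2 peak is largest (0.499905); scaling to 100 gives 51.40 : 100.00 : 48.64.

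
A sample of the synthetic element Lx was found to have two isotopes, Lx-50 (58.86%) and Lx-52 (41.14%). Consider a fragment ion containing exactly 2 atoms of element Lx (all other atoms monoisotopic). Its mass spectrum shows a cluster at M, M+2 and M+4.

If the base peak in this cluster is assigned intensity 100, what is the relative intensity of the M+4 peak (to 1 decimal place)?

Term probabilities: M 0.3464, M+2 0.4843, M+4 0.1692. Base peak = M+2.
P(M+2) = C(2,1) × 0.5886^1 × 0.4114^1 = 2 × 0.5886 × 0.4114 = 0.484300 (base)
P(M+4) = C(2,2) × 0.5886^0 × 0.4114^2 = 1 × 1.0000 × 0.16924996 = 0.169250
Relative intensity = 0.169250 / 0.484300 × 100 = 34.9

34.9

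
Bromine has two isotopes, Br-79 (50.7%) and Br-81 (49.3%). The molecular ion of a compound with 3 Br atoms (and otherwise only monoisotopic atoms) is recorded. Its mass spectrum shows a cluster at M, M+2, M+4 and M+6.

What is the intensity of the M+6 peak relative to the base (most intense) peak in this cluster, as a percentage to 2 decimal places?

Term probabilities: M 0.1303, M+2 0.3802, M+4 0.3697, M+6 0.1198. Base peak = M+2.
P(M+2) = C(3,1) × 0.507^2 × 0.493^1 = 3 × 0.257049 × 0.4930 = 0.380175 (base)
P(M+6) = C(3,3) × 0.507^0 × 0.493^3 = 1 × 1.0000 × 0.11982316 = 0.119823
Relative intensity = 0.119823 / 0.380175 × 100 = 31.52

31.52%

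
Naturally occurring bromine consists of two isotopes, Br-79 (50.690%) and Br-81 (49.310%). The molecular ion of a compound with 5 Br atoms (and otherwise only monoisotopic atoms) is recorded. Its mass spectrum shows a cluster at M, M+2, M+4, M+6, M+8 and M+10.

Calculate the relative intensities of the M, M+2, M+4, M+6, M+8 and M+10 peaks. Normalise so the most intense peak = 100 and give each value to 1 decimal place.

Expanding (0.50690 + 0.49310)^5:
P(M) = 0.50690^5 = 0.033467
P(M+2) = 5 × 0.50690^4 × 0.49310^1 = 0.162777
P(M+4) = 10 × 0.50690^3 × 0.49310^2 = 0.316692
P(M+6) = 10 × 0.50690^2 × 0.49310^3 = 0.308070
P(M+8) = 5 × 0.50690^1 × 0.49310^4 = 0.149842
P(M+10) = 0.49310^5 = 0.029152
The M+4 peak is largest (0.316692); scaling to 100 gives 10.6 : 51.4 : 100.0 : 97.3 : 47.3 : 9.2.

10.6 : 51.4 : 100.0 : 97.3 : 47.3 : 9.2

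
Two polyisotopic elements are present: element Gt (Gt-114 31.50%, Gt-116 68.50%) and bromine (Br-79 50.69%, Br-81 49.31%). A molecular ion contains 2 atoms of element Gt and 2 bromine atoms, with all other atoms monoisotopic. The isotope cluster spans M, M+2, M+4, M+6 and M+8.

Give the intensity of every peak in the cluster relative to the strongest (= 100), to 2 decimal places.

Element Gt pattern (n=2): 0.099225 : 0.43155 : 0.469225
Bromine pattern (n=2): 0.25694761 : 0.49990478 : 0.24314761
Convolve the two distributions (both contribute in 2-u steps):
  M: 0.099225×0.25694761 = 0.025496
  M+2: 0.099225×0.49990478 + 0.43155×0.25694761 = 0.160489
  M+4: 0.099225×0.24314761 + 0.43155×0.49990478 + 0.469225×0.25694761 = 0.360426
  M+6: 0.43155×0.24314761 + 0.469225×0.49990478 = 0.339498
  M+8: 0.469225×0.24314761 = 0.114091
Scale to base peak (0.360426) = 100: 7.07 : 44.53 : 100.00 : 94.19 : 31.65

7.07 : 44.53 : 100.00 : 94.19 : 31.65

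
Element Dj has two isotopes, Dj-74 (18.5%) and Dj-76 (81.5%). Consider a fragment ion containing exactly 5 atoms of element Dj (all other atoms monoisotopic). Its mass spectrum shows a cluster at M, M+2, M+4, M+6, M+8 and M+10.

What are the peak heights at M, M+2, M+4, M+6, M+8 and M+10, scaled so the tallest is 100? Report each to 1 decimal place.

0.1 : 1.2 : 10.3 : 45.4 : 100.0 : 88.1

Expanding (0.185 + 0.815)^5:
P(M) = 0.185^5 = 0.000217
P(M+2) = 5 × 0.185^4 × 0.815^1 = 0.004773
P(M+4) = 10 × 0.185^3 × 0.815^2 = 0.042056
P(M+6) = 10 × 0.185^2 × 0.815^3 = 0.185275
P(M+8) = 5 × 0.185^1 × 0.815^4 = 0.408105
P(M+10) = 0.815^5 = 0.359574
The M+8 peak is largest (0.408105); scaling to 100 gives 0.1 : 1.2 : 10.3 : 45.4 : 100.0 : 88.1.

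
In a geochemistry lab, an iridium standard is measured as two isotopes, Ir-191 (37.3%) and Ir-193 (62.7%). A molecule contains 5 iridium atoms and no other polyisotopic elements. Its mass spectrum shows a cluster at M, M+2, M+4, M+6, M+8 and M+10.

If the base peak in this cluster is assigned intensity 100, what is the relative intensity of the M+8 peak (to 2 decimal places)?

84.05

Binomial terms of (0.373 + 0.627)^5: M 0.0072, M+2 0.0607, M+4 0.2040, M+6 0.3429, M+8 0.2882, M+10 0.0969 → M+6 is the base peak.
P(M+6) = C(5,3) × 0.373^2 × 0.627^3 = 10 × 0.139129 × 0.24649188 = 0.342942 (base)
P(M+8) = C(5,4) × 0.373^1 × 0.627^4 = 5 × 0.3730 × 0.15455041 = 0.288237
Relative intensity = 0.288237 / 0.342942 × 100 = 84.05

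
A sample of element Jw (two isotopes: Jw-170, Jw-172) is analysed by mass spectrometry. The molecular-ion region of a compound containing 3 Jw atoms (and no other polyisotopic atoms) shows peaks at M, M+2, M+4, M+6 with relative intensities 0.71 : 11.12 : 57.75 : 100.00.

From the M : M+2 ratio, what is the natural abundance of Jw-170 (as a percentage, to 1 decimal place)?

If p is the fraction of Jw that is Jw-170, then I(M+2)/I(M) = [C(3,1)·p^2·(1−p)] / p^3 = 3·(1−p)/p = 11.12/0.71 = 15.6620
(1−p)/p = 15.6620/3 = 5.2207  ⇒  p = 1/(1 + 5.2207) = 0.1608
Jw-170: 16.1%, Jw-172: 83.9%.

16.1%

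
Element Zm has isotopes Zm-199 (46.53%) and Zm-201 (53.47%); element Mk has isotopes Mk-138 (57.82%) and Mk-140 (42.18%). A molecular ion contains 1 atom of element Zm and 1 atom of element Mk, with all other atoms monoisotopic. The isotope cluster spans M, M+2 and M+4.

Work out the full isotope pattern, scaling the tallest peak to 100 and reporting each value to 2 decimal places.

Element Zm pattern (n=1): 0.4653 : 0.5347
Element Mk pattern (n=1): 0.5782 : 0.4218
Convolve the two distributions (both contribute in 2-u steps):
  M: 0.4653×0.5782 = 0.269036
  M+2: 0.4653×0.4218 + 0.5347×0.5782 = 0.505427
  M+4: 0.5347×0.4218 = 0.225536
Scale to base peak (0.505427) = 100: 53.23 : 100.00 : 44.62

53.23 : 100.00 : 44.62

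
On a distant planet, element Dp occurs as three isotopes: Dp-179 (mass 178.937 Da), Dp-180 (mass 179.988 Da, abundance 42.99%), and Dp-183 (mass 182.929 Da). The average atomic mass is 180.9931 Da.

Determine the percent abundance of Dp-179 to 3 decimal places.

16.823%

Let x and y be the fractions of Dp-179 and Dp-183. Then x + y = 1 − 0.4299 = 0.5701 and 178.937x + 182.929y = 180.9931 − 0.4299×179.988 = 103.6162588.
Substituting: 178.937x + 182.929(0.5701 − x) = 103.6162588
(178.937 − 182.929)x = -0.6715641  ⇒  x = 0.16823, y = 0.40187
Dp-179: 16.823%, Dp-183: 40.187%.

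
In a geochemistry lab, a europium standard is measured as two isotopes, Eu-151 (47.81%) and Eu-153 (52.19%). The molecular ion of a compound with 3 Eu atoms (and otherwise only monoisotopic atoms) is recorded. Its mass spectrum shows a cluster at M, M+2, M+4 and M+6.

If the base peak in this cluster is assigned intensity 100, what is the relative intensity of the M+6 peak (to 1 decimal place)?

Term probabilities: M 0.1093, M+2 0.3579, M+4 0.3907, M+6 0.1422. Base peak = M+4.
P(M+4) = C(3,2) × 0.4781^1 × 0.5219^2 = 3 × 0.4781 × 0.27237961 = 0.390674 (base)
P(M+6) = C(3,3) × 0.4781^0 × 0.5219^3 = 1 × 1.0000 × 0.14215492 = 0.142155
Relative intensity = 0.142155 / 0.390674 × 100 = 36.4

36.4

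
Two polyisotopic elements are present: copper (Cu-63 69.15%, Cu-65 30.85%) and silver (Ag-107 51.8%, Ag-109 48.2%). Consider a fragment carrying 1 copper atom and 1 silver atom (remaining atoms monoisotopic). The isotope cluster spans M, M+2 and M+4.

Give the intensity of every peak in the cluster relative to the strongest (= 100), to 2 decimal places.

Copper pattern (n=1): 0.6915 : 0.3085
Silver pattern (n=1): 0.5180 : 0.4820
Convolve the two distributions (both contribute in 2-u steps):
  M: 0.6915×0.5180 = 0.358197
  M+2: 0.6915×0.4820 + 0.3085×0.5180 = 0.493106
  M+4: 0.3085×0.4820 = 0.148697
Scale to base peak (0.493106) = 100: 72.64 : 100.00 : 30.16

72.64 : 100.00 : 30.16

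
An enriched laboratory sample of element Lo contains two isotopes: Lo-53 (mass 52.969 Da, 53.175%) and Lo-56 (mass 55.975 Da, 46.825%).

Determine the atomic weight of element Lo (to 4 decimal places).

Ar = Σ fᵢ·mᵢ = 0.53175 × 52.969 + 0.46825 × 55.975
= 28.16627 + 26.21029 = 54.37656 Da

54.3766 Da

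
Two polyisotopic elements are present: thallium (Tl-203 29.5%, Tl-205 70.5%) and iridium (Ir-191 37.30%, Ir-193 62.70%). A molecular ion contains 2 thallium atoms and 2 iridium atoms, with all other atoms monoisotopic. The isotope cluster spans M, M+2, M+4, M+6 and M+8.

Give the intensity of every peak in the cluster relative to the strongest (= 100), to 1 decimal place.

3.1 : 24.9 : 75.2 : 100.0 : 49.3

Thallium pattern (n=2): 0.087025 : 0.41595 : 0.497025
Iridium pattern (n=2): 0.139129 : 0.467742 : 0.393129
Convolve the two distributions (both contribute in 2-u steps):
  M: 0.087025×0.139129 = 0.012108
  M+2: 0.087025×0.467742 + 0.41595×0.139129 = 0.098576
  M+4: 0.087025×0.393129 + 0.41595×0.467742 + 0.497025×0.139129 = 0.297920
  M+6: 0.41595×0.393129 + 0.497025×0.467742 = 0.396001
  M+8: 0.497025×0.393129 = 0.195395
Scale to base peak (0.396001) = 100: 3.1 : 24.9 : 75.2 : 100.0 : 49.3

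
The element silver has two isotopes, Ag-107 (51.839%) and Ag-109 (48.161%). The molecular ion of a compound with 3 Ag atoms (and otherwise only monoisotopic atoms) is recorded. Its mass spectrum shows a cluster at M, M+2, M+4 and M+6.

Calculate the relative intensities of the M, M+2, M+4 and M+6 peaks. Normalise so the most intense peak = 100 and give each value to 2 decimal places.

35.88 : 100.00 : 92.90 : 28.77

Each Ag atom is independently Ag-107 (p = 0.51839) or Ag-109 (q = 0.48161); the cluster is the binomial expansion (p + q)^3.
P(M) = 0.51839^3 = 0.139306
P(M+2) = 3 × 0.51839^2 × 0.48161^1 = 0.388267
P(M+4) = 3 × 0.51839^1 × 0.48161^2 = 0.360719
P(M+6) = 0.48161^3 = 0.111709
The M+2 peak is largest (0.388267); scaling to 100 gives 35.88 : 100.00 : 92.90 : 28.77.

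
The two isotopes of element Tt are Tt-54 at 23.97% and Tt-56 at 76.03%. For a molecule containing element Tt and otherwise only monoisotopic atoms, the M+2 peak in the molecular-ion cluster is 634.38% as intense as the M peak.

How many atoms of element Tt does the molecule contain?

The M+2/M ratio from n Tt atoms is n · q/p = n · 0.7603/0.2397.
n = 6.3438 × 0.2397/0.7603 = 2.00 ≈ 2

2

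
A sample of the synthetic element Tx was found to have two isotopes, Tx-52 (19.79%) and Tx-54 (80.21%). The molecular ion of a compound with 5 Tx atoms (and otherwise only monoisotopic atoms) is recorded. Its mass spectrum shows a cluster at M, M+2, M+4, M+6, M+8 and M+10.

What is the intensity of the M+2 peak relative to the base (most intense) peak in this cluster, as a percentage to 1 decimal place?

Term probabilities: M 0.0003, M+2 0.0062, M+4 0.0499, M+6 0.2021, M+8 0.4096, M+10 0.3320. Base peak = M+8.
P(M+8) = C(5,4) × 0.1979^1 × 0.8021^4 = 5 × 0.1979 × 0.41391776 = 0.409572 (base)
P(M+2) = C(5,1) × 0.1979^4 × 0.8021^1 = 5 × 0.00153385 × 0.8021 = 0.006152
Relative intensity = 0.006152 / 0.409572 × 100 = 1.5

1.5%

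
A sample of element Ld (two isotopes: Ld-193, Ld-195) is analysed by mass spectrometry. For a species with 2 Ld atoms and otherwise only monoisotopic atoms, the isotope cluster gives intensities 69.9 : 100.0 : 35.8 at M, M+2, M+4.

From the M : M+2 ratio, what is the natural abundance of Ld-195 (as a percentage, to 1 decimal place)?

Write p for the Ld-193 fraction. I(M+2)/I(M) = [C(2,1)·p^1·(1−p)] / p^2 = 2·(1−p)/p = 100.0/69.9 = 1.4306
(1−p)/p = 1.4306/2 = 0.7153  ⇒  p = 1/(1 + 0.7153) = 0.5830
Ld-193: 58.3%, Ld-195: 41.7%.

41.7%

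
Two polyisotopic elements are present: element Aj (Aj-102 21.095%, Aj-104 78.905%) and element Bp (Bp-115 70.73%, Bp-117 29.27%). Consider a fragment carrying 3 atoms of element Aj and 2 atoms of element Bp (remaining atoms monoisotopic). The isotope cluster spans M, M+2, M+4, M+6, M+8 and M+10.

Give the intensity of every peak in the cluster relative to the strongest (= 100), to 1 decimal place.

Element Aj pattern (n=3): 0.00938725 : 0.10533794 : 0.39401235 : 0.49126245
Element Bp pattern (n=2): 0.50027329 : 0.41405342 : 0.08567329
Convolve the two distributions (both contribute in 2-u steps):
  M: 0.00938725×0.50027329 = 0.004696
  M+2: 0.00938725×0.41405342 + 0.10533794×0.50027329 = 0.056585
  M+4: 0.00938725×0.08567329 + 0.10533794×0.41405342 + 0.39401235×0.50027329 = 0.241534
  M+6: 0.10533794×0.08567329 + 0.39401235×0.41405342 + 0.49126245×0.50027329 = 0.417932
  M+8: 0.39401235×0.08567329 + 0.49126245×0.41405342 = 0.237165
  M+10: 0.49126245×0.08567329 = 0.042088
Scale to base peak (0.417932) = 100: 1.1 : 13.5 : 57.8 : 100.0 : 56.7 : 10.1

1.1 : 13.5 : 57.8 : 100.0 : 56.7 : 10.1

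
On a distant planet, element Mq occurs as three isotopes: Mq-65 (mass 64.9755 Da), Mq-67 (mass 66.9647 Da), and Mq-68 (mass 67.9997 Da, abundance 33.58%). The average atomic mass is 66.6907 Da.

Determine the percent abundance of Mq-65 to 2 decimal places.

31.25%

The remaining 66.42% is split between Mq-65 (fraction x) and Mq-67 (fraction 0.6642 − x).
Substituting: 64.9755x + 66.9647(0.6642 − x) = 43.85640074
(64.9755 − 66.9647)x = -0.621553  ⇒  x = 0.31246, y = 0.35174
Mq-65: 31.25%, Mq-67: 35.17%.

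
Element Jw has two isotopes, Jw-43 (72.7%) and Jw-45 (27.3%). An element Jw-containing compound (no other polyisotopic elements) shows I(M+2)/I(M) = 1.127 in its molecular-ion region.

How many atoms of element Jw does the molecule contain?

The M+2/M ratio from n Jw atoms is n · q/p = n · 0.273/0.727.
n = 1.127 × 0.727/0.273 = 3.00 ≈ 3

3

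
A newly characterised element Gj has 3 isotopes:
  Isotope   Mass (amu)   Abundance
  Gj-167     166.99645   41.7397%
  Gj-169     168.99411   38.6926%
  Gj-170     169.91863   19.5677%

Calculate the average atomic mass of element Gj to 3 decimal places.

Ar = Σ fᵢ·mᵢ = 0.417397 × 166.99645 + 0.386926 × 168.99411 + 0.195677 × 169.91863
= 69.703817 + 65.388215 + 33.249168 = 168.341200 amu

168.341 amu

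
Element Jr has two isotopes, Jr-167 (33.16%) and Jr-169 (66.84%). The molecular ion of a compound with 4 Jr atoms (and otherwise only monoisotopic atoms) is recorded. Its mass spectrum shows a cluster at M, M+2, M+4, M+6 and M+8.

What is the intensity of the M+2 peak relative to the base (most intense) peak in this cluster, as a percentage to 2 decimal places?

24.61%

(0.3316 + 0.6684)^4 gives M 0.0121, M+2 0.0975, M+4 0.2947, M+6 0.3961, M+8 0.1996; the largest is M+6.
P(M+6) = C(4,3) × 0.3316^1 × 0.6684^3 = 4 × 0.3316 × 0.29861342 = 0.396081 (base)
P(M+2) = C(4,1) × 0.3316^3 × 0.6684^1 = 4 × 0.03646226 × 0.6684 = 0.097485
Relative intensity = 0.097485 / 0.396081 × 100 = 24.61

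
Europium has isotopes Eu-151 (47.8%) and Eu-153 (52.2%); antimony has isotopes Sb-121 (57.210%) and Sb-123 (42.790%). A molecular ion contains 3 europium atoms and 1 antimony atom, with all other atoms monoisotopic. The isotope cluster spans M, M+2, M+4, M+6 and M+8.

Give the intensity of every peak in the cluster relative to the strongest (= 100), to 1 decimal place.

16.6 : 66.8 : 100.0 : 66.0 : 16.2

Europium pattern (n=3): 0.10921535 : 0.35780594 : 0.39074206 : 0.14223665
Antimony pattern (n=1): 0.5721 : 0.4279
Convolve the two distributions (both contribute in 2-u steps):
  M: 0.10921535×0.5721 = 0.062482
  M+2: 0.10921535×0.4279 + 0.35780594×0.5721 = 0.251434
  M+4: 0.35780594×0.4279 + 0.39074206×0.5721 = 0.376649
  M+6: 0.39074206×0.4279 + 0.14223665×0.5721 = 0.248572
  M+8: 0.14223665×0.4279 = 0.060863
Scale to base peak (0.376649) = 100: 16.6 : 66.8 : 100.0 : 66.0 : 16.2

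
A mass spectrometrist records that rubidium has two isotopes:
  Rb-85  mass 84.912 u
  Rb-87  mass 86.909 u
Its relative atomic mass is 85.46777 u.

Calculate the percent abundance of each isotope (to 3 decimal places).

Writing the weighted mean with unknown fraction x of Rb-85:
84.912·x + 86.909·(1 − x) = 85.46777
(84.912 − 86.909)·x = 85.46777 − 86.909
x = -1.44123 / -1.997 = 0.72170 → 72.170% Rb-85, 27.830% Rb-87.

Rb-85: 72.170%, Rb-87: 27.830%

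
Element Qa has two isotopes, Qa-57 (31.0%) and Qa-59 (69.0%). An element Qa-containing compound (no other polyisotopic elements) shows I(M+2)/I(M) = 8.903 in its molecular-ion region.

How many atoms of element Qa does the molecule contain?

The M+2/M ratio from n Qa atoms is n · q/p = n · 0.690/0.310.
n = 8.903 × 0.310/0.690 = 4.00 ≈ 4

4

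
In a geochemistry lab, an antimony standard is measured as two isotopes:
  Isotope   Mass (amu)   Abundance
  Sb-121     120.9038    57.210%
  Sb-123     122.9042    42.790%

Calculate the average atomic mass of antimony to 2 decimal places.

Weight each isotope mass by its fractional abundance: 0.57210 × 120.9038 + 0.42790 × 122.9042
= 69.16906 + 52.59071 = 121.75977 amu

121.76 amu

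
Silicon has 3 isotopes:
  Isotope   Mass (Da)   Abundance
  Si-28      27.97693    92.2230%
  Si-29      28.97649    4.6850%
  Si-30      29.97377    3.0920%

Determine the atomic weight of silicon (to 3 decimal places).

Ar = Σ fᵢ·mᵢ = 0.922230 × 27.97693 + 0.046850 × 28.97649 + 0.030920 × 29.97377
= 25.801164 + 1.357549 + 0.926789 = 28.085502 Da

28.086 Da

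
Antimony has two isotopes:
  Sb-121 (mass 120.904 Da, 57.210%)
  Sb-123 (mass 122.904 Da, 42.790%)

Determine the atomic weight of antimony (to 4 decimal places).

121.7598 Da

The abundance-weighted mean is 0.57210 × 120.904 + 0.42790 × 122.904
= 69.16918 + 52.59062 = 121.75980 Da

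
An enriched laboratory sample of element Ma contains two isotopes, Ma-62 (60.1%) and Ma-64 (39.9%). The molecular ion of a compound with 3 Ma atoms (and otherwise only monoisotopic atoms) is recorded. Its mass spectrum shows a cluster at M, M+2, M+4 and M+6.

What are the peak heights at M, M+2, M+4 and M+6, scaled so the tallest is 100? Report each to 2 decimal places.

The 3 Ma atoms are independent, so intensities follow the terms of (0.601 + 0.399)^3.
P(M) = 0.601^3 = 0.217082
P(M+2) = 3 × 0.601^2 × 0.399^1 = 0.432358
P(M+4) = 3 × 0.601^1 × 0.399^2 = 0.287039
P(M+6) = 0.399^3 = 0.063521
The M+2 peak is largest (0.432358); scaling to 100 gives 50.21 : 100.00 : 66.39 : 14.69.

50.21 : 100.00 : 66.39 : 14.69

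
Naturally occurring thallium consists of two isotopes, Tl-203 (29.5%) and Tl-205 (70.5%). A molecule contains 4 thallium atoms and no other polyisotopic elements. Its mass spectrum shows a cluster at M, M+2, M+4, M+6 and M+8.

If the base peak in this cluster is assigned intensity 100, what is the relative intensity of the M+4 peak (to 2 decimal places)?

62.77

(0.295 + 0.705)^4 gives M 0.0076, M+2 0.0724, M+4 0.2595, M+6 0.4135, M+8 0.2470; the largest is M+6.
P(M+6) = C(4,3) × 0.295^1 × 0.705^3 = 4 × 0.2950 × 0.35040263 = 0.413475 (base)
P(M+4) = C(4,2) × 0.295^2 × 0.705^2 = 6 × 0.087025 × 0.497025 = 0.259522
Relative intensity = 0.259522 / 0.413475 × 100 = 62.77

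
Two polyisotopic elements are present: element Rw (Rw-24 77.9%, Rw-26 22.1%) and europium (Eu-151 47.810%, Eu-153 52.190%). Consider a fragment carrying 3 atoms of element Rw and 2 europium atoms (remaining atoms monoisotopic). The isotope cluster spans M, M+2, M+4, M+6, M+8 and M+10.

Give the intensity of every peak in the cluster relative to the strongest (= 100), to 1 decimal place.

30.4 : 92.2 : 100.0 : 47.5 : 10.3 : 0.8

Element Rw pattern (n=3): 0.47272914 : 0.40233558 : 0.11414142 : 0.01079386
Europium pattern (n=2): 0.22857961 : 0.49904078 : 0.27237961
Convolve the two distributions (both contribute in 2-u steps):
  M: 0.47272914×0.22857961 = 0.108056
  M+2: 0.47272914×0.49904078 + 0.40233558×0.22857961 = 0.327877
  M+4: 0.47272914×0.27237961 + 0.40233558×0.49904078 + 0.11414142×0.22857961 = 0.355634
  M+6: 0.40233558×0.27237961 + 0.11414142×0.49904078 + 0.01079386×0.22857961 = 0.169016
  M+8: 0.11414142×0.27237961 + 0.01079386×0.49904078 = 0.036476
  M+10: 0.01079386×0.27237961 = 0.002940
Scale to base peak (0.355634) = 100: 30.4 : 92.2 : 100.0 : 47.5 : 10.3 : 0.8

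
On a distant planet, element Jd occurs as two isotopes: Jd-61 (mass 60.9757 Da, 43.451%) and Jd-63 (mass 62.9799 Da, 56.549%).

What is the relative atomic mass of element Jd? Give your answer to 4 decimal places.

62.1091 Da

Weight each isotope mass by its fractional abundance: 0.43451 × 60.9757 + 0.56549 × 62.9799
= 26.49455 + 35.61450 = 62.10905 Da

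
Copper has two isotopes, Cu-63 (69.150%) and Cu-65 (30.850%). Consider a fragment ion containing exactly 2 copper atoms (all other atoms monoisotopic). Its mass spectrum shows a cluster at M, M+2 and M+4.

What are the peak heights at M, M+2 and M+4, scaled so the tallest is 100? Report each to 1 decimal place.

100.0 : 89.2 : 19.9

Each Cu atom is independently Cu-63 (p = 0.69150) or Cu-65 (q = 0.30850); the cluster is the binomial expansion (p + q)^2.
P(M) = 0.69150^2 = 0.478172
P(M+2) = 2 × 0.69150^1 × 0.30850^1 = 0.426656
P(M+4) = 0.30850^2 = 0.095172
The M peak is largest (0.478172); scaling to 100 gives 100.0 : 89.2 : 19.9.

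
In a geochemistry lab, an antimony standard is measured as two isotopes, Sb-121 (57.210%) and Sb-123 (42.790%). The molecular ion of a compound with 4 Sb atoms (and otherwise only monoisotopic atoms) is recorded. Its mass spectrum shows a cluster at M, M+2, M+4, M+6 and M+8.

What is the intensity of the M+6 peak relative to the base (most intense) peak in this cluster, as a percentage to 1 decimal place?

Binomial terms of (0.57210 + 0.42790)^4: M 0.1071, M+2 0.3205, M+4 0.3596, M+6 0.1793, M+8 0.0335 → M+4 is the base peak.
P(M+4) = C(4,2) × 0.57210^2 × 0.42790^2 = 6 × 0.32729841 × 0.18309841 = 0.359567 (base)
P(M+6) = C(4,3) × 0.57210^1 × 0.42790^3 = 4 × 0.5721 × 0.07834781 = 0.179291
Relative intensity = 0.179291 / 0.359567 × 100 = 49.9

49.9%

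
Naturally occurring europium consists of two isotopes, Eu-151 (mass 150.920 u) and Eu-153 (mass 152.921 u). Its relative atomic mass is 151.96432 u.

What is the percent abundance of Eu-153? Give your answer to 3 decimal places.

52.190%

Writing the weighted mean with unknown fraction x of Eu-151:
150.920·x + 152.921·(1 − x) = 151.96432
(150.920 − 152.921)·x = 151.96432 − 152.921
x = -0.95668 / -2.001 = 0.47810 → 47.810% Eu-151, 52.190% Eu-153.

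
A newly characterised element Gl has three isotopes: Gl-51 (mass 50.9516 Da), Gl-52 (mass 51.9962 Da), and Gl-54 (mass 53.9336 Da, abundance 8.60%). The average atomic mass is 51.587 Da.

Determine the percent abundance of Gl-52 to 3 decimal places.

36.277%

The remaining 91.40% is split between Gl-51 (fraction x) and Gl-52 (fraction 0.9140 − x).
Substituting: 50.9516x + 51.9962(0.9140 − x) = 46.9487104
(50.9516 − 51.9962)x = -0.5758164  ⇒  x = 0.55123, y = 0.36277
Gl-51: 55.123%, Gl-52: 36.277%.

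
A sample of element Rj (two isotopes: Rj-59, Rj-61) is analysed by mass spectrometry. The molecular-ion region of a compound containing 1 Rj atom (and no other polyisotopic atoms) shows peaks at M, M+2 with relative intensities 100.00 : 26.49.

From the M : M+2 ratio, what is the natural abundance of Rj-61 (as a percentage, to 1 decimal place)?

If p is the fraction of Rj that is Rj-59, then I(M+2)/I(M) = [C(1,1)·p^0·(1−p)] / p^1 = 1·(1−p)/p = 26.49/100.00 = 0.2649
(1−p)/p = 0.2649/1 = 0.2649  ⇒  p = 1/(1 + 0.2649) = 0.7906
Rj-59: 79.1%, Rj-61: 20.9%.

20.9%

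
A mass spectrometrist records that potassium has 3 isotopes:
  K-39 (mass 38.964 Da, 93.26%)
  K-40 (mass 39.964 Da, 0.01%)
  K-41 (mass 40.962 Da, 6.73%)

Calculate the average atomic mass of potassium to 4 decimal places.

Ar = Σ fᵢ·mᵢ = 0.9326 × 38.964 + 0.0001 × 39.964 + 0.0673 × 40.962
= 36.33783 + 0.00400 + 2.75674 = 39.09857 Da

39.0986 Da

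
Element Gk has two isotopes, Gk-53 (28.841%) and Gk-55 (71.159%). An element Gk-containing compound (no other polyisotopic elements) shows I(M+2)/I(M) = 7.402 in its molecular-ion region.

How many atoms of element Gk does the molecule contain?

For n independent Gk atoms, I(M+2)/I(M) = n · (abundance Gk-55) / (abundance Gk-53) = n · 0.71159/0.28841.
n = 7.402 × 0.28841/0.71159 = 3.00 ≈ 3

3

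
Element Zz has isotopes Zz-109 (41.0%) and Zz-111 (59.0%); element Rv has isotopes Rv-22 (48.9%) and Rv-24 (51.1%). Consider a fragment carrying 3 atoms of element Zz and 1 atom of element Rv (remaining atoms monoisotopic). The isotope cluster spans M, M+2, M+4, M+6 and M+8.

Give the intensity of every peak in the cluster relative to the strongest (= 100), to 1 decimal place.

9.3 : 50.0 : 100.0 : 88.3 : 29.0

Element Zz pattern (n=3): 0.068921 : 0.297537 : 0.428163 : 0.205379
Element Rv pattern (n=1): 0.4890 : 0.5110
Convolve the two distributions (both contribute in 2-u steps):
  M: 0.068921×0.4890 = 0.033702
  M+2: 0.068921×0.5110 + 0.297537×0.4890 = 0.180714
  M+4: 0.297537×0.5110 + 0.428163×0.4890 = 0.361413
  M+6: 0.428163×0.5110 + 0.205379×0.4890 = 0.319222
  M+8: 0.205379×0.5110 = 0.104949
Scale to base peak (0.361413) = 100: 9.3 : 50.0 : 100.0 : 88.3 : 29.0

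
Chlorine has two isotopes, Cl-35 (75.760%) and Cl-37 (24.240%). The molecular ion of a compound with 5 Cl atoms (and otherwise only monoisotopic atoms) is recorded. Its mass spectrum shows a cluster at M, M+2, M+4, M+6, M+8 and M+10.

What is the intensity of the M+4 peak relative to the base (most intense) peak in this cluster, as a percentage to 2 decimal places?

Binomial terms of (0.75760 + 0.24240)^5: M 0.2496, M+2 0.3993, M+4 0.2555, M+6 0.0817, M+8 0.0131, M+10 0.0008 → M+2 is the base peak.
P(M+2) = C(5,1) × 0.75760^4 × 0.24240^1 = 5 × 0.32942751 × 0.2424 = 0.399266 (base)
P(M+4) = C(5,2) × 0.75760^3 × 0.24240^2 = 10 × 0.4348304 × 0.05875776 = 0.255497
Relative intensity = 0.255497 / 0.399266 × 100 = 63.99

63.99%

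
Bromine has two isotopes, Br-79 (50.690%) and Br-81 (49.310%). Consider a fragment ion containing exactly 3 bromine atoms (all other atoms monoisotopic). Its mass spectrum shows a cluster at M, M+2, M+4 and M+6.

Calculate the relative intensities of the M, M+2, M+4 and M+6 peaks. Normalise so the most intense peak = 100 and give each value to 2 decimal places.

34.27 : 100.00 : 97.28 : 31.54

Expanding (0.50690 + 0.49310)^3:
P(M) = 0.50690^3 = 0.130247
P(M+2) = 3 × 0.50690^2 × 0.49310^1 = 0.380103
P(M+4) = 3 × 0.50690^1 × 0.49310^2 = 0.369755
P(M+6) = 0.49310^3 = 0.119896
The M+2 peak is largest (0.380103); scaling to 100 gives 34.27 : 100.00 : 97.28 : 31.54.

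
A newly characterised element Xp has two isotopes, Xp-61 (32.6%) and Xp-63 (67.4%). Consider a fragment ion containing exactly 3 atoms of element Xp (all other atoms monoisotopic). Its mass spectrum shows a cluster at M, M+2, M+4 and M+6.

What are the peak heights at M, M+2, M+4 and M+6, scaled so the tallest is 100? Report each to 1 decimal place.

7.8 : 48.4 : 100.0 : 68.9

The 3 Xp atoms are independent, so intensities follow the terms of (0.326 + 0.674)^3.
P(M) = 0.326^3 = 0.034646
P(M+2) = 3 × 0.326^2 × 0.674^1 = 0.214890
P(M+4) = 3 × 0.326^1 × 0.674^2 = 0.444282
P(M+6) = 0.674^3 = 0.306182
The M+4 peak is largest (0.444282); scaling to 100 gives 7.8 : 48.4 : 100.0 : 68.9.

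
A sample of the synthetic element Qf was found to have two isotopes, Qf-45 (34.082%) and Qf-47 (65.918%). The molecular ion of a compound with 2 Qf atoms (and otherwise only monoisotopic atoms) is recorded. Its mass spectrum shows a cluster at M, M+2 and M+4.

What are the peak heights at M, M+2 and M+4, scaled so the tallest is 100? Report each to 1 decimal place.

25.9 : 100.0 : 96.7

The 2 Qf atoms are independent, so intensities follow the terms of (0.34082 + 0.65918)^2.
P(M) = 0.34082^2 = 0.116158
P(M+2) = 2 × 0.34082^1 × 0.65918^1 = 0.449323
P(M+4) = 0.65918^2 = 0.434518
The M+2 peak is largest (0.449323); scaling to 100 gives 25.9 : 100.0 : 96.7.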